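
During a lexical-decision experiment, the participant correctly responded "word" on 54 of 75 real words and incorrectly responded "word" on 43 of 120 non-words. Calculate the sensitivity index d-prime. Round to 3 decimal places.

d-prime = 0.946

H = 54/75 = 0.7200
FA = 43/120 = 0.3583
z(H) = 0.5828
z(FA) = -0.3630
d' = z(H) − z(FA) = 0.5828 − (-0.3630) = 0.9458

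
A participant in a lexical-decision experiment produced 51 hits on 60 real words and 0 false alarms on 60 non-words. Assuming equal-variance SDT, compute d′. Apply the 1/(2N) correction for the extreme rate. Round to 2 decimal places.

d′ = 3.43

The false-alarm rate is 0/60 = 0, so apply the 1/(2N) correction: FA → 1/(2·60) = 0.00833.
z(H) = z(0.85000) = 1.036
z(FA) = z(0.00833) = -2.394
d' = 1.036 − (-2.394) = 3.430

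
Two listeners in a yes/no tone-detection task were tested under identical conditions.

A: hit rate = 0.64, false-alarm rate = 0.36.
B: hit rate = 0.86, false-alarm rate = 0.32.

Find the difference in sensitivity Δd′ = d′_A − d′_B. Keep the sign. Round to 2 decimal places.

Δd′ = -0.83

A: z(0.64) = 0.358, z(0.36) = -0.358, d' = 0.716
B: z(0.86) = 1.080, z(0.32) = -0.468, d' = 1.548
Δd' = d'_A − d'_B = 0.716 − 1.548 = -0.832
B has the higher sensitivity.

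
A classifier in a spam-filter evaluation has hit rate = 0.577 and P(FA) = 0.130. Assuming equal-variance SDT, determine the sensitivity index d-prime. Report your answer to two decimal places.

Φ⁻¹(H) = 0.194
Φ⁻¹(FA) = -1.126
d' = z(H) − z(FA) = 0.194 − (-1.126) = 1.320

d-prime = 1.32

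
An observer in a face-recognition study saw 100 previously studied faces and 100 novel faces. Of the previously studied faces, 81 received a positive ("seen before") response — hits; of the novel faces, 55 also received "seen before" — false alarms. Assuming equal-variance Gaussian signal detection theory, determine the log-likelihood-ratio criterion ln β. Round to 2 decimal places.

ln β = -0.38

H = 81/100 = 0.8100
FA = 55/100 = 0.5500
z(0.8100) = 0.878, z(0.5500) = 0.126
ln β = −½·[z(H)² − z(FA)²] = −0.5 × (0.771 − 0.016) = -0.3775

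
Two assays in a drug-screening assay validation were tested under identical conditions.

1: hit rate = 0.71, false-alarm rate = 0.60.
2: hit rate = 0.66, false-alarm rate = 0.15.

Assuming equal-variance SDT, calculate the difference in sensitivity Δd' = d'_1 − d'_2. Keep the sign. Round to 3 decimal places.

1: z(0.71) = 0.5534, z(0.60) = 0.2533, d' = 0.3001
2: z(0.66) = 0.4125, z(0.15) = -1.0364, d' = 1.4489
Δd' = d'_1 − d'_2 = 0.3001 − 1.4489 = -1.1488
2 has the higher sensitivity.

Δd' = -1.149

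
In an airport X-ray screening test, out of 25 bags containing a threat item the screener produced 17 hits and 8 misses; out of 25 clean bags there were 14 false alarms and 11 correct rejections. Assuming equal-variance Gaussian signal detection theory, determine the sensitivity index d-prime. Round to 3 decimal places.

H = 17/25 = 0.6800
FA = 14/25 = 0.5600
z(H) = z(0.6800) = 0.4677
z(FA) = z(0.5600) = 0.1510
d' = z(H) − z(FA) = 0.4677 − 0.1510 = 0.3167

d-prime = 0.317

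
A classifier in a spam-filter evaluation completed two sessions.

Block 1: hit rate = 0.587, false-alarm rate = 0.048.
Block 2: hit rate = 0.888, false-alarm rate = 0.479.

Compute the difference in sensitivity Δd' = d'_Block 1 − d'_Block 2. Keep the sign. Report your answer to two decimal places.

Block 1: z(0.587) = 0.220, z(0.048) = -1.665, d' = 1.885
Block 2: z(0.888) = 1.216, z(0.479) = -0.053, d' = 1.269
Δd' = d'_Block 1 − d'_Block 2 = 1.885 − 1.269 = 0.616
Block 1 has the higher sensitivity.

Δd' = 0.62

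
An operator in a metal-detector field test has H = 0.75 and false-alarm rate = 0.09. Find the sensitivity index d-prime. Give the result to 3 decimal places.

z(H) = z(0.75) = 0.6745
z(FA) = z(0.09) = -1.3408
d' = z(H) − z(FA) = 0.6745 − (-1.3408) = 2.0153

d-prime = 2.015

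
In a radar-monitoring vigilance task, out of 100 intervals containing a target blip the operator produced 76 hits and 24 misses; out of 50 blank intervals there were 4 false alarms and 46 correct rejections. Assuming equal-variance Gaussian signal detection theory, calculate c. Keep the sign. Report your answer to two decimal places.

H = 76/100 = 0.7600
FA = 4/50 = 0.0800
z(H) = z(0.7600) = 0.706
z(FA) = z(0.0800) = -1.405
c = −½·[z(H) + z(FA)] = −0.5 × (0.706 + (-1.405)) = 0.3495
c > 0: the operator has a conservative response bias.

c = 0.35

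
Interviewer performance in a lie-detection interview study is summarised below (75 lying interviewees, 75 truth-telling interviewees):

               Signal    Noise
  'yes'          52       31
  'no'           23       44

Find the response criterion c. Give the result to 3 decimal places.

c = -0.143

H = 52/75 = 0.6933
FA = 31/75 = 0.4133
Φ⁻¹(H) = Φ⁻¹(0.6933) = 0.5052
Φ⁻¹(FA) = Φ⁻¹(0.4133) = -0.2191
c = −½·[z(H) + z(FA)] = −0.5 × (0.5052 + (-0.2191)) = -0.14305
c < 0: the interviewer has a liberal response bias.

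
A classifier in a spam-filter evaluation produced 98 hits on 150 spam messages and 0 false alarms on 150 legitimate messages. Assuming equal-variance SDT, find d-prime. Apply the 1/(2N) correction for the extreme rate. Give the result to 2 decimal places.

The false-alarm rate is 0/150 = 0, so apply the 1/(2N) correction: FA → 1/(2·150) = 0.00333.
z(H) = z(0.65333) = 0.394
z(FA) = z(0.00333) = -2.713
d' = 0.394 − (-2.713) = 3.107

d-prime = 3.11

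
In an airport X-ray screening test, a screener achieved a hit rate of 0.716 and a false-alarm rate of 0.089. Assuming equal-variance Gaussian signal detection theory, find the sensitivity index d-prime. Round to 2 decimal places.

z(0.716) = 0.571, z(0.089) = -1.347
d' = z(H) − z(FA) = 0.571 − (-1.347) = 1.918

d-prime = 1.92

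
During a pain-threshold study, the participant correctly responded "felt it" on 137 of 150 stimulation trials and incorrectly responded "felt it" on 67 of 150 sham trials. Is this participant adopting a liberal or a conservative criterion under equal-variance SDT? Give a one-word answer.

liberal

z(H) = 1.362, z(FA) = -0.134
c = −½·(z(H) + z(FA)) = -0.614
c < 0 → liberal criterion (biased toward responding “yes”).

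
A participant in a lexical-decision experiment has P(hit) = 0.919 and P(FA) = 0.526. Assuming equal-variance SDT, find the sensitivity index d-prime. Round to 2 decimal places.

d-prime = 1.33

z(0.919) = 1.3984, z(0.526) = 0.0652
d' = z(H) − z(FA) = 1.3984 − 0.0652 = 1.3332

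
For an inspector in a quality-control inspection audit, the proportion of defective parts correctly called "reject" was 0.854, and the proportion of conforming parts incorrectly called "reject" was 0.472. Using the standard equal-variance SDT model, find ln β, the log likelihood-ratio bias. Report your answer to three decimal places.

ln β = -0.553

z(0.854) = 1.0537, z(0.472) = -0.0702
ln β = −½·[z(H)² − z(FA)²] = −0.5 × (1.1103 − 0.0049) = -0.5527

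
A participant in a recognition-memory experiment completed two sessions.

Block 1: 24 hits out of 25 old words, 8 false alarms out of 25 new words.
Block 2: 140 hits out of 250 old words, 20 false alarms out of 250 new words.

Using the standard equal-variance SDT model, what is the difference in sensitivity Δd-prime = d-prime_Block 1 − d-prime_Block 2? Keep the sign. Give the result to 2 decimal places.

Block 1: z(0.9600) = 1.751, z(0.3200) = -0.468, d' = 2.219
Block 2: z(0.5600) = 0.151, z(0.0800) = -1.405, d' = 1.556
Δd' = d'_Block 1 − d'_Block 2 = 2.219 − 1.556 = 0.663
Block 1 has the higher sensitivity.

Δd-prime = 0.66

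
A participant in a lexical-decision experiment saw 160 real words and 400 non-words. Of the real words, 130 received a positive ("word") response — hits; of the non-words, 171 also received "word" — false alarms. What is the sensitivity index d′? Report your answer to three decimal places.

d′ = 1.070

H = 130/160 = 0.8125
FA = 171/400 = 0.4275
z(H) = z(0.8125) = 0.8871
z(FA) = z(0.4275) = -0.1827
d' = z(H) − z(FA) = 0.8871 − (-0.1827) = 1.0698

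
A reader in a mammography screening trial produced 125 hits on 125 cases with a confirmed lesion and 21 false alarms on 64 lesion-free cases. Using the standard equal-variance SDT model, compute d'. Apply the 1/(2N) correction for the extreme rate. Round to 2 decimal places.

The hit rate is 125/125 = 1, so apply the 1/(2N) correction: H → 1 − 1/(2·125) = 0.99600.
z(H) = z(0.99600) = 2.652
z(FA) = z(0.32812) = -0.445
d' = 2.652 − (-0.445) = 3.097

d' = 3.10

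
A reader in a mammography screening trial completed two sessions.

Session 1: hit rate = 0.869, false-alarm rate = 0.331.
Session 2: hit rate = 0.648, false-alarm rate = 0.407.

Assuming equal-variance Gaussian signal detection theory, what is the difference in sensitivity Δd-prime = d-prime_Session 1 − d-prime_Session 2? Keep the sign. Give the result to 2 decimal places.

Session 1: z(0.869) = 1.122, z(0.331) = -0.437, d' = 1.559
Session 2: z(0.648) = 0.380, z(0.407) = -0.235, d' = 0.615
Δd' = d'_Session 1 − d'_Session 2 = 1.559 − 0.615 = 0.944
Session 1 has the higher sensitivity.

Δd-prime = 0.94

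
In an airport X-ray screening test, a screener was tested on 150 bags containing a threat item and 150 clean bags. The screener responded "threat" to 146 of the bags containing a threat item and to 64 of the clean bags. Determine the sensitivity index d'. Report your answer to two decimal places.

d' = 2.12

H = 146/150 = 0.9733
FA = 64/150 = 0.4267
Φ⁻¹(H) = 1.932
Φ⁻¹(FA) = -0.185
d' = z(H) − z(FA) = 1.932 − (-0.185) = 2.117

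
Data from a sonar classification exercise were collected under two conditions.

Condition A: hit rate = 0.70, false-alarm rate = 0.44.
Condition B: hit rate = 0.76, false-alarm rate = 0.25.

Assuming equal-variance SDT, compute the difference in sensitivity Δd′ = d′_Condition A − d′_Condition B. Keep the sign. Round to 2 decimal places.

Δd′ = -0.71

Condition A: z(0.70) = 0.524, z(0.44) = -0.151, d' = 0.675
Condition B: z(0.76) = 0.706, z(0.25) = -0.674, d' = 1.380
Δd' = d'_Condition A − d'_Condition B = 0.675 − 1.380 = -0.705
Condition B has the higher sensitivity.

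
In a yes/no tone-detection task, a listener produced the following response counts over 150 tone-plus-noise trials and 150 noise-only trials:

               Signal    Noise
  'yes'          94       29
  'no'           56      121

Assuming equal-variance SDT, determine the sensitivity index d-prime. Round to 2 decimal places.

H = 94/150 = 0.6267
FA = 29/150 = 0.1933
Φ⁻¹(0.6267) = 0.323, Φ⁻¹(0.1933) = -0.866
d' = z(H) − z(FA) = 0.323 − (-0.866) = 1.189

d-prime = 1.19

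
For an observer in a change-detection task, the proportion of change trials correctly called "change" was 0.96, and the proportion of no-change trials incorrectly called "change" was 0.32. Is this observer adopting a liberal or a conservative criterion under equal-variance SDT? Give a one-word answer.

z(H) = 1.751, z(FA) = -0.468
c = −½·(z(H) + z(FA)) = -0.6415
c < 0 → liberal criterion (biased toward responding “yes”).

liberal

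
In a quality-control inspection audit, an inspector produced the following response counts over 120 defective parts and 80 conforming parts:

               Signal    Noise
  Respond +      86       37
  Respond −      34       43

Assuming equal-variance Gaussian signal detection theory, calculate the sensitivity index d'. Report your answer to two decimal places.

d' = 0.67

H = 86/120 = 0.7167
FA = 37/80 = 0.4625
z(0.7167) = 0.5731, z(0.4625) = -0.0941
d' = z(H) − z(FA) = 0.5731 − (-0.0941) = 0.6672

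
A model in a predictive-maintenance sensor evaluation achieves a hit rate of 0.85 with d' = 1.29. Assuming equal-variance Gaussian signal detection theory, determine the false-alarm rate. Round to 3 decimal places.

z(hit rate) = z(0.85) = 1.0364
z(FA) = z(H) − d' = 1.0364 − 1.29 = -0.2536
false-alarm rate = Φ(-0.2536) = 0.3999

false-alarm rate = 0.400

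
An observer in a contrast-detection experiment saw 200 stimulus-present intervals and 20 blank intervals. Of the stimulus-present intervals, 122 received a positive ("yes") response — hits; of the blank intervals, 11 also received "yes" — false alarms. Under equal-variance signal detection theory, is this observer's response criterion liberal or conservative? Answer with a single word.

liberal

z(H) = 0.279, z(FA) = 0.126
c = −½·(z(H) + z(FA)) = -0.2025
c < 0 → liberal criterion (biased toward responding “yes”).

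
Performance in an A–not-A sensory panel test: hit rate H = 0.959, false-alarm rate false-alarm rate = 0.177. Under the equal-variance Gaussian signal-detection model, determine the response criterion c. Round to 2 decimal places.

c = -0.41

z(0.959) = 1.7392, z(0.177) = -0.9269
c = −½·[z(H) + z(FA)] = −0.5 × (1.7392 + (-0.9269)) = -0.40615
c < 0: the taster has a liberal response bias.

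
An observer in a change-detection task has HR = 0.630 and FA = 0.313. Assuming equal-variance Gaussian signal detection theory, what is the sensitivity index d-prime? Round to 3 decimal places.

d-prime = 0.819

z(0.630) = 0.3319, z(0.313) = -0.4874
d' = z(H) − z(FA) = 0.3319 − (-0.4874) = 0.8193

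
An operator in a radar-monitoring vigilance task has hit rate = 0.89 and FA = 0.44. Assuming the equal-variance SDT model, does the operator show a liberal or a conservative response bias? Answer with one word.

z(H) = 1.227, z(FA) = -0.151
c = −½·(z(H) + z(FA)) = -0.538
c < 0 → liberal criterion (biased toward responding “yes”).

liberal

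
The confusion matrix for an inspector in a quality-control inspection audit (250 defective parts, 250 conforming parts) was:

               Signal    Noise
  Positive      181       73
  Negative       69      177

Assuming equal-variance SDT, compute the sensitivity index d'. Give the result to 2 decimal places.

H = 181/250 = 0.7240
FA = 73/250 = 0.2920
z(H) = z(0.7240) = 0.595
z(FA) = z(0.2920) = -0.548
d' = z(H) − z(FA) = 0.595 − (-0.548) = 1.143

d' = 1.14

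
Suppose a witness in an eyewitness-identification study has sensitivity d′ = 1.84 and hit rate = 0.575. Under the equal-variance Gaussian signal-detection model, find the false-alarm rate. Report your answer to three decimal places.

z(hit rate) = z(0.575) = 0.1891
z(FA) = z(H) − d' = 0.1891 − 1.84 = -1.6509
false-alarm rate = Φ(-1.6509) = 0.0494

false-alarm rate = 0.049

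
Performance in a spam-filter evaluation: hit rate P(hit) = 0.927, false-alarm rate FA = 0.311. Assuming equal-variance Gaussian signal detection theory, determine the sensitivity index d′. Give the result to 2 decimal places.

z(H) = 1.454
z(FA) = -0.493
d' = z(H) − z(FA) = 1.454 − (-0.493) = 1.947

d′ = 1.95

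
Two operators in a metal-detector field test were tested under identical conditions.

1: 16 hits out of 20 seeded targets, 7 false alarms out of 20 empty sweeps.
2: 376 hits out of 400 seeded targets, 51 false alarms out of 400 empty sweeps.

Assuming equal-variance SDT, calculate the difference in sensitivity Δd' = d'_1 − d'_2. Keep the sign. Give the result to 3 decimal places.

1: z(0.8000) = 0.8416, z(0.3500) = -0.3853, d' = 1.2269
2: z(0.9400) = 1.5548, z(0.1275) = -1.1383, d' = 2.6931
Δd' = d'_1 − d'_2 = 1.2269 − 2.6931 = -1.4662
2 has the higher sensitivity.

Δd' = -1.466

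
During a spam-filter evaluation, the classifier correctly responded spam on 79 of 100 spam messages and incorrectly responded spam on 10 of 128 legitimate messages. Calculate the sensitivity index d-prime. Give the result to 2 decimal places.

H = 79/100 = 0.7900
FA = 10/128 = 0.0781
z(0.7900) = 0.8064, z(0.0781) = -1.4180
d' = z(H) − z(FA) = 0.8064 − (-1.4180) = 2.2244

d-prime = 2.22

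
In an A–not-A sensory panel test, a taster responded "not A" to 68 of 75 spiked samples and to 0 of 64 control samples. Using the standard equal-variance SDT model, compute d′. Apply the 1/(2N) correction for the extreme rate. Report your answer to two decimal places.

d′ = 3.74

The false-alarm rate is 0/64 = 0, so apply the 1/(2N) correction: FA → 1/(2·64) = 0.00781.
z(H) = z(0.90667) = 1.321
z(FA) = z(0.00781) = -2.418
d' = 1.321 − (-2.418) = 3.739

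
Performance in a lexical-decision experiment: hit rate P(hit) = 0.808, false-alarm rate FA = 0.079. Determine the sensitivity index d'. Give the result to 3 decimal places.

d' = 2.282

z(H) = z(0.808) = 0.8705
z(FA) = z(0.079) = -1.4118
d' = z(H) − z(FA) = 0.8705 − (-1.4118) = 2.2823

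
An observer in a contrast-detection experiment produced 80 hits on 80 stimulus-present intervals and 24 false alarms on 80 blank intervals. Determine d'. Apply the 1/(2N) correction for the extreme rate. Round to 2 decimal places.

The hit rate is 80/80 = 1, so apply the 1/(2N) correction: H → 1 − 1/(2·80) = 0.99375.
z(H) = z(0.99375) = 2.498
z(FA) = z(0.30000) = -0.524
d' = 2.498 − (-0.524) = 3.022

d' = 3.02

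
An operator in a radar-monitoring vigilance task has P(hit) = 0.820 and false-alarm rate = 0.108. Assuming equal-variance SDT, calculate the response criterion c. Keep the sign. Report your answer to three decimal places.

Φ⁻¹(H) = Φ⁻¹(0.820) = 0.9154
Φ⁻¹(FA) = Φ⁻¹(0.108) = -1.2372
c = −½·[z(H) + z(FA)] = −0.5 × (0.9154 + (-1.2372)) = 0.1609

c = 0.161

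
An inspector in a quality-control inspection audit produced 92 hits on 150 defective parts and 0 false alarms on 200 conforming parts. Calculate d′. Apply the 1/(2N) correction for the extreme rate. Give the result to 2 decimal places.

The false-alarm rate is 0/200 = 0, so apply the 1/(2N) correction: FA → 1/(2·200) = 0.00250.
z(H) = z(0.61333) = 0.288
z(FA) = z(0.00250) = -2.807
d' = 0.288 − (-2.807) = 3.095

d′ = 3.10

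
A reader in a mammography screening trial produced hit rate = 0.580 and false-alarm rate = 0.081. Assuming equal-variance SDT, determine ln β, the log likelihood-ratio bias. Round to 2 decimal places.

z(H) = 0.202
z(FA) = -1.398
ln β = −½·[z(H)² − z(FA)²] = −0.5 × (0.041 − 1.954) = 0.9565

ln β = 0.96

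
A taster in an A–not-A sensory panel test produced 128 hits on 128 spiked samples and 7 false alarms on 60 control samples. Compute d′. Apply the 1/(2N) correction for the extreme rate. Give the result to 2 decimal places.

The hit rate is 128/128 = 1, so apply the 1/(2N) correction: H → 1 − 1/(2·128) = 0.99609.
z(H) = z(0.99609) = 2.660
z(FA) = z(0.11667) = -1.192
d' = 2.660 − (-1.192) = 3.852

d′ = 3.85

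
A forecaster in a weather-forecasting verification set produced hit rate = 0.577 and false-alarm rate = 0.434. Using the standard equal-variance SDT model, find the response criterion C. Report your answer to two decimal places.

z(H) = 0.1942
z(FA) = -0.1662
c = −½·[z(H) + z(FA)] = −0.5 × (0.1942 + (-0.1662)) = -0.0140
c < 0: the forecaster has a liberal response bias.

C = -0.01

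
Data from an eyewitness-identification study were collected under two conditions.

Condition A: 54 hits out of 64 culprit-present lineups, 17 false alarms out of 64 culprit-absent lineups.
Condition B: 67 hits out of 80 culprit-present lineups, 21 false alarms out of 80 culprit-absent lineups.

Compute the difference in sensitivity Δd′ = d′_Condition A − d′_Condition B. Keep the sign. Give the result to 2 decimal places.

Δd′ = 0.02

Condition A: z(0.8438) = 1.010, z(0.2656) = -0.626, d' = 1.636
Condition B: z(0.8375) = 0.984, z(0.2625) = -0.636, d' = 1.620
Δd' = d'_Condition A − d'_Condition B = 1.636 − 1.620 = 0.016
Condition A has the higher sensitivity.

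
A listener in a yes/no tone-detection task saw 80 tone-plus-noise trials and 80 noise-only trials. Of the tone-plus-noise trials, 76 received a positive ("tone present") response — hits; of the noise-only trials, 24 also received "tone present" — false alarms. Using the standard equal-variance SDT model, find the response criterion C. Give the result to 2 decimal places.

C = -0.56

H = 76/80 = 0.9500
FA = 24/80 = 0.3000
Φ⁻¹(H) = Φ⁻¹(0.9500) = 1.6449
Φ⁻¹(FA) = Φ⁻¹(0.3000) = -0.5244
c = −½·[z(H) + z(FA)] = −0.5 × (1.6449 + (-0.5244)) = -0.56025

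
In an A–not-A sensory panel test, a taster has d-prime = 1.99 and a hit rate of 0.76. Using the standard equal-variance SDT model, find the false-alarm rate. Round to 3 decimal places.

false-alarm rate = 0.100

z(hit rate) = z(0.76) = 0.7063
z(FA) = z(H) − d' = 0.7063 − 1.99 = -1.2837
false-alarm rate = Φ(-1.2837) = 0.0996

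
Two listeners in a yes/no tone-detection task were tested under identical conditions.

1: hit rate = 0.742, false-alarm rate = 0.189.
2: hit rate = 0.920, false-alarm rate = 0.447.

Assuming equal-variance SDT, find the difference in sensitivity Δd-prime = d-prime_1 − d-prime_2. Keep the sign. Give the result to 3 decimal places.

1: z(0.742) = 0.6495, z(0.189) = -0.8816, d' = 1.5311
2: z(0.920) = 1.4051, z(0.447) = -0.1332, d' = 1.5383
Δd' = d'_1 − d'_2 = 1.5311 − 1.5383 = -0.0072
2 has the higher sensitivity.

Δd-prime = -0.007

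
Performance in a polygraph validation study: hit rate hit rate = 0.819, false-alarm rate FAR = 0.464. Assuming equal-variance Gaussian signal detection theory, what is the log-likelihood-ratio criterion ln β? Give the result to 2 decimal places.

z(H) = z(0.819) = 0.912
z(FA) = z(0.464) = -0.090
ln β = −½·[z(H)² − z(FA)²] = −0.5 × (0.832 − 0.008) = -0.412

ln β = -0.41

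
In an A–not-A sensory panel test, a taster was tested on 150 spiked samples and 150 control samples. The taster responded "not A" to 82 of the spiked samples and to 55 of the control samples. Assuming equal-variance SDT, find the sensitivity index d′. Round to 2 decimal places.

H = 82/150 = 0.5467
FA = 55/150 = 0.3667
z(H) = z(0.5467) = 0.1173
z(FA) = z(0.3667) = -0.3406
d' = z(H) − z(FA) = 0.1173 − (-0.3406) = 0.4579

d′ = 0.46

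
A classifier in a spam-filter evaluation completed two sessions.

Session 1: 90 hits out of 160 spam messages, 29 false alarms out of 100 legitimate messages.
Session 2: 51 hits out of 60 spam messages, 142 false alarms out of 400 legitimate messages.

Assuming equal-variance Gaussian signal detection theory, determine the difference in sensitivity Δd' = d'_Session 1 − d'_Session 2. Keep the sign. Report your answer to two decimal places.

Δd' = -0.70

Session 1: z(0.5625) = 0.157, z(0.2900) = -0.553, d' = 0.710
Session 2: z(0.8500) = 1.036, z(0.3550) = -0.372, d' = 1.408
Δd' = d'_Session 1 − d'_Session 2 = 0.710 − 1.408 = -0.698
Session 2 has the higher sensitivity.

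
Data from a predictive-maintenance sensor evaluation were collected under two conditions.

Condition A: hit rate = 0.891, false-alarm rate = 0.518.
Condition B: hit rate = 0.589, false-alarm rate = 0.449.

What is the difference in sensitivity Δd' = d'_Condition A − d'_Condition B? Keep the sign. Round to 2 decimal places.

Δd' = 0.83

Condition A: z(0.891) = 1.232, z(0.518) = 0.045, d' = 1.187
Condition B: z(0.589) = 0.225, z(0.449) = -0.128, d' = 0.353
Δd' = d'_Condition A − d'_Condition B = 1.187 − 0.353 = 0.834
Condition A has the higher sensitivity.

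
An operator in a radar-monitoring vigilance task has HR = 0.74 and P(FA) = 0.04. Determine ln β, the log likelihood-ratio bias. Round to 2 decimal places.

z(H) = z(0.74) = 0.643
z(FA) = z(0.04) = -1.751
ln β = −½·[z(H)² − z(FA)²] = −0.5 × (0.413 − 3.066) = 1.3265

ln β = 1.33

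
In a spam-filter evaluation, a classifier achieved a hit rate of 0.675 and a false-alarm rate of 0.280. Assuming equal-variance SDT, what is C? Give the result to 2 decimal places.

z(H) = z(0.675) = 0.4538
z(FA) = z(0.280) = -0.5828
c = −½·[z(H) + z(FA)] = −0.5 × (0.4538 + (-0.5828)) = 0.0645
c > 0: the classifier has a conservative response bias.

C = 0.06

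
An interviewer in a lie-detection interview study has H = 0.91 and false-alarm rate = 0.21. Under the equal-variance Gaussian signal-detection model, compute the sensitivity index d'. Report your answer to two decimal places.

z(0.91) = 1.341, z(0.21) = -0.806
d' = z(H) − z(FA) = 1.341 − (-0.806) = 2.147

d' = 2.15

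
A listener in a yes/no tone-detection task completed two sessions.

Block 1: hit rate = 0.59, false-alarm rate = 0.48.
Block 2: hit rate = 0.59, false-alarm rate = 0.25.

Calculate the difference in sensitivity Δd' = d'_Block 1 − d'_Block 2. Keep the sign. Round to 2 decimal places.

Δd' = -0.62

Block 1: z(0.59) = 0.228, z(0.48) = -0.050, d' = 0.278
Block 2: z(0.59) = 0.228, z(0.25) = -0.674, d' = 0.902
Δd' = d'_Block 1 − d'_Block 2 = 0.278 − 0.902 = -0.624
Block 2 has the higher sensitivity.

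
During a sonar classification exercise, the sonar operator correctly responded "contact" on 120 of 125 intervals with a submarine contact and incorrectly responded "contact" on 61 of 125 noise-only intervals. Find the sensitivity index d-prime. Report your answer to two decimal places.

H = 120/125 = 0.9600
FA = 61/125 = 0.4880
Φ⁻¹(H) = Φ⁻¹(0.9600) = 1.751
Φ⁻¹(FA) = Φ⁻¹(0.4880) = -0.030
d' = z(H) − z(FA) = 1.751 − (-0.030) = 1.781

d-prime = 1.78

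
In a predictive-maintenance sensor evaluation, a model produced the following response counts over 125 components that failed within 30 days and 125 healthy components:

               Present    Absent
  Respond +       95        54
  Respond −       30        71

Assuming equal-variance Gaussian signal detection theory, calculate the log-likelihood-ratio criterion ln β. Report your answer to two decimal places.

H = 95/125 = 0.7600
FA = 54/125 = 0.4320
z(H) = 0.706
z(FA) = -0.171
ln β = −½·[z(H)² − z(FA)²] = −0.5 × (0.498 − 0.029) = -0.2345

ln β = -0.23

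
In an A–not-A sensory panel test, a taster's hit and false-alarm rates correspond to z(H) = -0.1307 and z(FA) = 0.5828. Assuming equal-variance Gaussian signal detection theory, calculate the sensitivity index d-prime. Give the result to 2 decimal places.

d-prime = -0.71

d' = z(H) − z(FA) = -0.1307 − 0.5828 = -0.7135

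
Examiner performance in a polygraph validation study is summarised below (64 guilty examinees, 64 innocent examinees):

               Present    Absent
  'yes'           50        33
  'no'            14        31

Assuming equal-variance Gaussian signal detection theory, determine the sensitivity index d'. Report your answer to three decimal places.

d' = 0.737

H = 50/64 = 0.7812
FA = 33/64 = 0.5156
z(H) = z(0.7812) = 0.7763
z(FA) = z(0.5156) = 0.0391
d' = z(H) − z(FA) = 0.7763 − 0.0391 = 0.7372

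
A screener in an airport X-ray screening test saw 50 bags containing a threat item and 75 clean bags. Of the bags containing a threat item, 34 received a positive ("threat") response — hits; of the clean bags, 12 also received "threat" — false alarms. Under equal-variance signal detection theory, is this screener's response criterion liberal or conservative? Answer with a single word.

conservative

z(H) = 0.468, z(FA) = -0.994
c = −½·(z(H) + z(FA)) = 0.263
c > 0 → conservative criterion (biased toward responding “no”).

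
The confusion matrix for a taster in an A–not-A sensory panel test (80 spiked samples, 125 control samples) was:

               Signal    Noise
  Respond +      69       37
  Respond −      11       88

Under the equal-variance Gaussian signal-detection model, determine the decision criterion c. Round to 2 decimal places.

c = -0.28

H = 69/80 = 0.8625
FA = 37/125 = 0.2960
z(0.8625) = 1.092, z(0.2960) = -0.536
c = −½·[z(H) + z(FA)] = −0.5 × (1.092 + (-0.536)) = -0.278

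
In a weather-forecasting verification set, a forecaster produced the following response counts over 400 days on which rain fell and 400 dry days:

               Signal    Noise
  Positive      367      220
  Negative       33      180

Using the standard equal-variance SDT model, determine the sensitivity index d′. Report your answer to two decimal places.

d′ = 1.26

H = 367/400 = 0.9175
FA = 220/400 = 0.5500
Φ⁻¹(H) = Φ⁻¹(0.9175) = 1.3885
Φ⁻¹(FA) = Φ⁻¹(0.5500) = 0.1257
d' = z(H) − z(FA) = 1.3885 − 0.1257 = 1.2628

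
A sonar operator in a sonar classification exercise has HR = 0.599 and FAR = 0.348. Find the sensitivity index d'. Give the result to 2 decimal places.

z(H) = z(0.599) = 0.251
z(FA) = z(0.348) = -0.391
d' = z(H) − z(FA) = 0.251 − (-0.391) = 0.642

d' = 0.64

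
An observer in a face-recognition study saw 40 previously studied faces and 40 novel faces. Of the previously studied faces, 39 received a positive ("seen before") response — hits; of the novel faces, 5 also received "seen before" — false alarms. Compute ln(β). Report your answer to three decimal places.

ln β = -1.259

H = 39/40 = 0.9750
FA = 5/40 = 0.1250
z(0.9750) = 1.9600, z(0.1250) = -1.1503
ln β = −½·[z(H)² − z(FA)²] = −0.5 × (3.8416 − 1.3232) = -1.2592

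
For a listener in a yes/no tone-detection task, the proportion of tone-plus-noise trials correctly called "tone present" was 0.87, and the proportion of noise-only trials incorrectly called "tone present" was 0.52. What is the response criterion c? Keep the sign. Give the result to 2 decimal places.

z(H) = z(0.87) = 1.1264
z(FA) = z(0.52) = 0.0502
c = −½·[z(H) + z(FA)] = −0.5 × (1.1264 + 0.0502) = -0.5883

c = -0.59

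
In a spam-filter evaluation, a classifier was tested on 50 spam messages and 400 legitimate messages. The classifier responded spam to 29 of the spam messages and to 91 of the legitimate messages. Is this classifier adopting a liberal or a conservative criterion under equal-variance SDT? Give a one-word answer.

z(H) = 0.202, z(FA) = -0.747
c = −½·(z(H) + z(FA)) = 0.2725
c > 0 → conservative criterion (biased toward responding “no”).

conservative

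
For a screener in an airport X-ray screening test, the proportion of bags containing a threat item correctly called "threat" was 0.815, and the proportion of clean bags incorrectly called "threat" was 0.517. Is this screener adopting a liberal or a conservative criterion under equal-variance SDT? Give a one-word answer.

liberal

z(H) = 0.896, z(FA) = 0.043
c = −½·(z(H) + z(FA)) = -0.4695
c < 0 → liberal criterion (biased toward responding “yes”).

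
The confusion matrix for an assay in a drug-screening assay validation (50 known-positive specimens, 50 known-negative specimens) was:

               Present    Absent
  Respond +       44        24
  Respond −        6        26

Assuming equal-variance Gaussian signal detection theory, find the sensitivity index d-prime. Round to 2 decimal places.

H = 44/50 = 0.8800
FA = 24/50 = 0.4800
Φ⁻¹(H) = Φ⁻¹(0.8800) = 1.1750
Φ⁻¹(FA) = Φ⁻¹(0.4800) = -0.0502
d' = z(H) − z(FA) = 1.1750 − (-0.0502) = 1.2252

d-prime = 1.23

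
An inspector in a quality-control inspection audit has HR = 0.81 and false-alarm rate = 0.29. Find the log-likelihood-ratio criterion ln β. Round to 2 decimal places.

ln β = -0.23

z(H) = 0.878
z(FA) = -0.553
ln β = −½·[z(H)² − z(FA)²] = −0.5 × (0.771 − 0.306) = -0.2325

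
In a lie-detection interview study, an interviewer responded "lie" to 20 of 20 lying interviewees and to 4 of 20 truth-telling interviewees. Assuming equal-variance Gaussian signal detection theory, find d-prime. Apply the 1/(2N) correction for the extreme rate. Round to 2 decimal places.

The hit rate is 20/20 = 1, so apply the 1/(2N) correction: H → 1 − 1/(2·20) = 0.97500.
z(H) = z(0.97500) = 1.960
z(FA) = z(0.20000) = -0.842
d' = 1.960 − (-0.842) = 2.802

d-prime = 2.80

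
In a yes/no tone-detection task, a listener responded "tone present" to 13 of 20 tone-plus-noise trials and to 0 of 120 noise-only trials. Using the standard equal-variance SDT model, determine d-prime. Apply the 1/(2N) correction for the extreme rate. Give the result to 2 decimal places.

The false-alarm rate is 0/120 = 0, so apply the 1/(2N) correction: FA → 1/(2·120) = 0.00417.
z(H) = z(0.65000) = 0.385
z(FA) = z(0.00417) = -2.638
d' = 0.385 − (-2.638) = 3.023

d-prime = 3.02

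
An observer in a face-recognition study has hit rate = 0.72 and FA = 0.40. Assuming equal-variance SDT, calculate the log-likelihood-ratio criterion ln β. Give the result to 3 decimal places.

ln β = -0.138

z(H) = z(0.72) = 0.5828
z(FA) = z(0.40) = -0.2533
ln β = −½·[z(H)² − z(FA)²] = −0.5 × (0.3397 − 0.0642) = -0.13775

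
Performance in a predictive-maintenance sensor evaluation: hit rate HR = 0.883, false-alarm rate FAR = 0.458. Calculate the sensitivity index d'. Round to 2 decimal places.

z(H) = z(0.883) = 1.190
z(FA) = z(0.458) = -0.105
d' = z(H) − z(FA) = 1.190 − (-0.105) = 1.295

d' = 1.30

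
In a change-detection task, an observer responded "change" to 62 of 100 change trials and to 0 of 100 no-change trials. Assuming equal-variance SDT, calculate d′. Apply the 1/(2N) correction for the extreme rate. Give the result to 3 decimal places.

d′ = 2.881

The false-alarm rate is 0/100 = 0, so apply the 1/(2N) correction: FA → 1/(2·100) = 0.00500.
z(H) = z(0.62000) = 0.3055
z(FA) = z(0.00500) = -2.5758
d' = 0.3055 − (-2.5758) = 2.8813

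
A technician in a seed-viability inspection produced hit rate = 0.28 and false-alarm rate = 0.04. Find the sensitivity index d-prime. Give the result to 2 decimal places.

d-prime = 1.17

Φ⁻¹(H) = -0.5828
Φ⁻¹(FA) = -1.7507
d' = z(H) − z(FA) = -0.5828 − (-1.7507) = 1.1679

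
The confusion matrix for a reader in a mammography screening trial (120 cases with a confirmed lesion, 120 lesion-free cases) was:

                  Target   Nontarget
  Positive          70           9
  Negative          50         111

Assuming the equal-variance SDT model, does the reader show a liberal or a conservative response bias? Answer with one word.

conservative

z(H) = 0.210, z(FA) = -1.440
c = −½·(z(H) + z(FA)) = 0.615
c > 0 → conservative criterion (biased toward responding “no”).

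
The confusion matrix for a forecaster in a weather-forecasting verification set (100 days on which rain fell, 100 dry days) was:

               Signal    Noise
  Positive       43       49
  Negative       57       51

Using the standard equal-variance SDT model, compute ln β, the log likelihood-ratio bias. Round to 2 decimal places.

H = 43/100 = 0.4300
FA = 49/100 = 0.4900
z(0.4300) = -0.176, z(0.4900) = -0.025
ln β = −½·[z(H)² − z(FA)²] = −0.5 × (0.031 − 0.001) = -0.015

ln β = -0.02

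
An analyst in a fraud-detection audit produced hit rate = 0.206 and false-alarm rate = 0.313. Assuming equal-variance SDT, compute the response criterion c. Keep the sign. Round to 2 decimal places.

z(H) = z(0.206) = -0.8204
z(FA) = z(0.313) = -0.4874
c = −½·[z(H) + z(FA)] = −0.5 × (-0.8204 + (-0.4874)) = 0.6539
c > 0: the analyst has a conservative response bias.

c = 0.65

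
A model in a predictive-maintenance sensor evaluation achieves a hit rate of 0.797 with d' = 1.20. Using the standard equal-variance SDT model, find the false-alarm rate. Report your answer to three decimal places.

false-alarm rate = 0.356

z(hit rate) = z(0.797) = 0.8310
z(FA) = z(H) − d' = 0.8310 − 1.20 = -0.3690
false-alarm rate = Φ(-0.3690) = 0.3561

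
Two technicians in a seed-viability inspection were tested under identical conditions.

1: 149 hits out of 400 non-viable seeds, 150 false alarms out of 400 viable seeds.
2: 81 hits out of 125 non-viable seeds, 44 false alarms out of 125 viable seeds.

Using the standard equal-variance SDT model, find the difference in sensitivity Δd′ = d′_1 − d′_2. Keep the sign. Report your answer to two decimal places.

1: z(0.3725) = -0.325, z(0.3750) = -0.319, d' = -0.006
2: z(0.6480) = 0.380, z(0.3520) = -0.380, d' = 0.760
Δd' = d'_1 − d'_2 = -0.006 − 0.760 = -0.766
2 has the higher sensitivity.

Δd′ = -0.77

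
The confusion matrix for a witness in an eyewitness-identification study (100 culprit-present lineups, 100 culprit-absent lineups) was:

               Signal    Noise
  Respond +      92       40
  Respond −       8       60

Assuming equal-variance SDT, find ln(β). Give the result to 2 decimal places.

ln β = -0.96

H = 92/100 = 0.9200
FA = 40/100 = 0.4000
z(H) = 1.405
z(FA) = -0.253
ln β = −½·[z(H)² − z(FA)²] = −0.5 × (1.974 − 0.064) = -0.955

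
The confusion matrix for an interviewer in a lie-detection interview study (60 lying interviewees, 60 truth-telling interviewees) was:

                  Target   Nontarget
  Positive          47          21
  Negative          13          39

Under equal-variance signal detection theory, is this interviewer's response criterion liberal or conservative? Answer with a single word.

liberal

z(H) = 0.784, z(FA) = -0.385
c = −½·(z(H) + z(FA)) = -0.1995
c < 0 → liberal criterion (biased toward responding “yes”).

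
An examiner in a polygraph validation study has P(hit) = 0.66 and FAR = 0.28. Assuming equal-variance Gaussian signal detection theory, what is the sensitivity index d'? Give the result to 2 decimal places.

d' = 1.00

z(H) = z(0.66) = 0.412
z(FA) = z(0.28) = -0.583
d' = z(H) − z(FA) = 0.412 − (-0.583) = 0.995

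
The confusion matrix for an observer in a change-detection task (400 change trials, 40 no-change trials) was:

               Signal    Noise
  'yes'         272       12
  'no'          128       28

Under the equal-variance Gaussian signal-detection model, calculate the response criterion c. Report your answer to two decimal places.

H = 272/400 = 0.6800
FA = 12/40 = 0.3000
z(H) = z(0.6800) = 0.4677
z(FA) = z(0.3000) = -0.5244
c = −½·[z(H) + z(FA)] = −0.5 × (0.4677 + (-0.5244)) = 0.02835

c = 0.03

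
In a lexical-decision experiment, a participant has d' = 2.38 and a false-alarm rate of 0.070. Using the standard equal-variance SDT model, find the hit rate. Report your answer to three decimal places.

hit rate = 0.817

z(false-alarm rate) = z(0.070) = -1.4758
z(H) = z(FA) + d' = -1.4758 + 2.38 = 0.9042
hit rate = Φ(0.9042) = 0.8171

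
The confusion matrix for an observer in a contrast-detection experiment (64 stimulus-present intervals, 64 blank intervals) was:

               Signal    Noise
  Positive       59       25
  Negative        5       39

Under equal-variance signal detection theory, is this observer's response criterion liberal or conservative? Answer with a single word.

z(H) = 1.418, z(FA) = -0.278
c = −½·(z(H) + z(FA)) = -0.570
c < 0 → liberal criterion (biased toward responding “yes”).

liberal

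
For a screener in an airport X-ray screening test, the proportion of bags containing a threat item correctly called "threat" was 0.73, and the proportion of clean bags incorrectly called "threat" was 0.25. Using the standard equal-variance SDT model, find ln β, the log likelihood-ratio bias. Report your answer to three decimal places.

ln β = 0.040

Φ⁻¹(H) = Φ⁻¹(0.73) = 0.6128
Φ⁻¹(FA) = Φ⁻¹(0.25) = -0.6745
ln β = −½·[z(H)² − z(FA)²] = −0.5 × (0.3755 − 0.4550) = 0.03975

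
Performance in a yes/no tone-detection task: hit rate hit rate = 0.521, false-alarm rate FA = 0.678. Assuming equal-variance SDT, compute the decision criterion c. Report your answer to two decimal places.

z(H) = z(0.521) = 0.053
z(FA) = z(0.678) = 0.462
c = −½·[z(H) + z(FA)] = −0.5 × (0.053 + 0.462) = -0.2575
c < 0: the listener has a liberal response bias.

c = -0.26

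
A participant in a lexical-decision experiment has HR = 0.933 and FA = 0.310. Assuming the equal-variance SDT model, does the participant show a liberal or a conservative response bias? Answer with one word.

z(H) = 1.499, z(FA) = -0.496
c = −½·(z(H) + z(FA)) = -0.5015
c < 0 → liberal criterion (biased toward responding “yes”).

liberal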